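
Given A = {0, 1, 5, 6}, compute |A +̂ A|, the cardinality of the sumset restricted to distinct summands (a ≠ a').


Restricted sumset: A +̂ A = {a + a' : a ∈ A, a' ∈ A, a ≠ a'}.
Equivalently, take A + A and drop any sum 2a that is achievable ONLY as a + a for a ∈ A (i.e. sums representable only with equal summands).
Enumerate pairs (a, a') with a < a' (symmetric, so each unordered pair gives one sum; this covers all a ≠ a'):
  0 + 1 = 1
  0 + 5 = 5
  0 + 6 = 6
  1 + 5 = 6
  1 + 6 = 7
  5 + 6 = 11
Collected distinct sums: {1, 5, 6, 7, 11}
|A +̂ A| = 5
(Reference bound: |A +̂ A| ≥ 2|A| - 3 for |A| ≥ 2, with |A| = 4 giving ≥ 5.)

|A +̂ A| = 5


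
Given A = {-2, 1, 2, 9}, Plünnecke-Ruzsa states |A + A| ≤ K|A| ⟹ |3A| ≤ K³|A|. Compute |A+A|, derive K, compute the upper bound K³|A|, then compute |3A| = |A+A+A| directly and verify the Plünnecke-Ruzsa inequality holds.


|A| = 4.
Step 1: Compute A + A by enumerating all 16 pairs.
A + A = {-4, -1, 0, 2, 3, 4, 7, 10, 11, 18}, so |A + A| = 10.
Step 2: Doubling constant K = |A + A|/|A| = 10/4 = 10/4 ≈ 2.5000.
Step 3: Plünnecke-Ruzsa gives |3A| ≤ K³·|A| = (2.5000)³ · 4 ≈ 62.5000.
Step 4: Compute 3A = A + A + A directly by enumerating all triples (a,b,c) ∈ A³; |3A| = 19.
Step 5: Check 19 ≤ 62.5000? Yes ✓.

K = 10/4, Plünnecke-Ruzsa bound K³|A| ≈ 62.5000, |3A| = 19, inequality holds.


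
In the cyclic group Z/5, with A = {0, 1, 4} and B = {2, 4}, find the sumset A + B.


Work in Z/5Z: reduce every sum a + b modulo 5.
Enumerate all 6 pairs:
a = 0: 0+2=2, 0+4=4
a = 1: 1+2=3, 1+4=0
a = 4: 4+2=1, 4+4=3
Distinct residues collected: {0, 1, 2, 3, 4}
|A + B| = 5 (out of 5 total residues).

A + B = {0, 1, 2, 3, 4}


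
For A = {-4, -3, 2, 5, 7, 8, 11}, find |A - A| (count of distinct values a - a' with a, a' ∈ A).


A - A = {a - a' : a, a' ∈ A}; |A| = 7.
Bounds: 2|A|-1 ≤ |A - A| ≤ |A|² - |A| + 1, i.e. 13 ≤ |A - A| ≤ 43.
Note: 0 ∈ A - A always (from a - a). The set is symmetric: if d ∈ A - A then -d ∈ A - A.
Enumerate nonzero differences d = a - a' with a > a' (then include -d):
Positive differences: {1, 2, 3, 4, 5, 6, 8, 9, 10, 11, 12, 14, 15}
Full difference set: {0} ∪ (positive diffs) ∪ (negative diffs).
|A - A| = 1 + 2·13 = 27 (matches direct enumeration: 27).

|A - A| = 27


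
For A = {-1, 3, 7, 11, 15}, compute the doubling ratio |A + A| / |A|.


|A| = 5.
Compute A + A by enumerating all 25 pairs.
A + A = {-2, 2, 6, 10, 14, 18, 22, 26, 30}, so |A + A| = 9.
K = |A + A| / |A| = 9/5 (already in lowest terms) ≈ 1.8000.
Reference: AP of size 5 gives K = 9/5 ≈ 1.8000; a fully generic set of size 5 gives K ≈ 3.0000.

|A| = 5, |A + A| = 9, K = 9/5.


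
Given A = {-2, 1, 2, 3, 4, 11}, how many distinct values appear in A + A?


A + A = {a + a' : a, a' ∈ A}; |A| = 6.
General bounds: 2|A| - 1 ≤ |A + A| ≤ |A|(|A|+1)/2, i.e. 11 ≤ |A + A| ≤ 21.
Lower bound 2|A|-1 is attained iff A is an arithmetic progression.
Enumerate sums a + a' for a ≤ a' (symmetric, so this suffices):
a = -2: -2+-2=-4, -2+1=-1, -2+2=0, -2+3=1, -2+4=2, -2+11=9
a = 1: 1+1=2, 1+2=3, 1+3=4, 1+4=5, 1+11=12
a = 2: 2+2=4, 2+3=5, 2+4=6, 2+11=13
a = 3: 3+3=6, 3+4=7, 3+11=14
a = 4: 4+4=8, 4+11=15
a = 11: 11+11=22
Distinct sums: {-4, -1, 0, 1, 2, 3, 4, 5, 6, 7, 8, 9, 12, 13, 14, 15, 22}
|A + A| = 17

|A + A| = 17


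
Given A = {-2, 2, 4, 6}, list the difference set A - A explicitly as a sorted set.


A - A = {a - a' : a, a' ∈ A}.
Compute a - a' for each ordered pair (a, a'):
a = -2: -2--2=0, -2-2=-4, -2-4=-6, -2-6=-8
a = 2: 2--2=4, 2-2=0, 2-4=-2, 2-6=-4
a = 4: 4--2=6, 4-2=2, 4-4=0, 4-6=-2
a = 6: 6--2=8, 6-2=4, 6-4=2, 6-6=0
Collecting distinct values (and noting 0 appears from a-a):
A - A = {-8, -6, -4, -2, 0, 2, 4, 6, 8}
|A - A| = 9

A - A = {-8, -6, -4, -2, 0, 2, 4, 6, 8}


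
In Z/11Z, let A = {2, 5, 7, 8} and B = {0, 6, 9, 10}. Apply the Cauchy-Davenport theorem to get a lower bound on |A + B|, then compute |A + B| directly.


Cauchy-Davenport: |A + B| ≥ min(p, |A| + |B| - 1) for A, B nonempty in Z/pZ.
|A| = 4, |B| = 4, p = 11.
CD lower bound = min(11, 4 + 4 - 1) = min(11, 7) = 7.
Compute A + B mod 11 directly:
a = 2: 2+0=2, 2+6=8, 2+9=0, 2+10=1
a = 5: 5+0=5, 5+6=0, 5+9=3, 5+10=4
a = 7: 7+0=7, 7+6=2, 7+9=5, 7+10=6
a = 8: 8+0=8, 8+6=3, 8+9=6, 8+10=7
A + B = {0, 1, 2, 3, 4, 5, 6, 7, 8}, so |A + B| = 9.
Verify: 9 ≥ 7? Yes ✓.

CD lower bound = 7, actual |A + B| = 9.


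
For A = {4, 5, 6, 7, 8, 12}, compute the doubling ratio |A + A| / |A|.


|A| = 6.
Compute A + A by enumerating all 36 pairs.
A + A = {8, 9, 10, 11, 12, 13, 14, 15, 16, 17, 18, 19, 20, 24}, so |A + A| = 14.
K = |A + A| / |A| = 14/6 = 7/3 ≈ 2.3333.
Reference: AP of size 6 gives K = 11/6 ≈ 1.8333; a fully generic set of size 6 gives K ≈ 3.5000.

|A| = 6, |A + A| = 14, K = 14/6 = 7/3.


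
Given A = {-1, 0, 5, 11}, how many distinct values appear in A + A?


A + A = {a + a' : a, a' ∈ A}; |A| = 4.
General bounds: 2|A| - 1 ≤ |A + A| ≤ |A|(|A|+1)/2, i.e. 7 ≤ |A + A| ≤ 10.
Lower bound 2|A|-1 is attained iff A is an arithmetic progression.
Enumerate sums a + a' for a ≤ a' (symmetric, so this suffices):
a = -1: -1+-1=-2, -1+0=-1, -1+5=4, -1+11=10
a = 0: 0+0=0, 0+5=5, 0+11=11
a = 5: 5+5=10, 5+11=16
a = 11: 11+11=22
Distinct sums: {-2, -1, 0, 4, 5, 10, 11, 16, 22}
|A + A| = 9

|A + A| = 9


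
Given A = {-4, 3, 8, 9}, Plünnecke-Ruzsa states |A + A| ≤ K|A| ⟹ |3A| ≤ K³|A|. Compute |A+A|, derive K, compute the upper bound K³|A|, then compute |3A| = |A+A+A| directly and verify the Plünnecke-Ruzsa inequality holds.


|A| = 4.
Step 1: Compute A + A by enumerating all 16 pairs.
A + A = {-8, -1, 4, 5, 6, 11, 12, 16, 17, 18}, so |A + A| = 10.
Step 2: Doubling constant K = |A + A|/|A| = 10/4 = 10/4 ≈ 2.5000.
Step 3: Plünnecke-Ruzsa gives |3A| ≤ K³·|A| = (2.5000)³ · 4 ≈ 62.5000.
Step 4: Compute 3A = A + A + A directly by enumerating all triples (a,b,c) ∈ A³; |3A| = 19.
Step 5: Check 19 ≤ 62.5000? Yes ✓.

K = 10/4, Plünnecke-Ruzsa bound K³|A| ≈ 62.5000, |3A| = 19, inequality holds.


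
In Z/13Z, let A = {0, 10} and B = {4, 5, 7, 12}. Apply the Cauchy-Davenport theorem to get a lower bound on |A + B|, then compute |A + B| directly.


Cauchy-Davenport: |A + B| ≥ min(p, |A| + |B| - 1) for A, B nonempty in Z/pZ.
|A| = 2, |B| = 4, p = 13.
CD lower bound = min(13, 2 + 4 - 1) = min(13, 5) = 5.
Compute A + B mod 13 directly:
a = 0: 0+4=4, 0+5=5, 0+7=7, 0+12=12
a = 10: 10+4=1, 10+5=2, 10+7=4, 10+12=9
A + B = {1, 2, 4, 5, 7, 9, 12}, so |A + B| = 7.
Verify: 7 ≥ 5? Yes ✓.

CD lower bound = 5, actual |A + B| = 7.


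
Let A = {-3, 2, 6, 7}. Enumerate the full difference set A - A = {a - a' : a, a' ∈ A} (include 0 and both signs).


A - A = {a - a' : a, a' ∈ A}.
Compute a - a' for each ordered pair (a, a'):
a = -3: -3--3=0, -3-2=-5, -3-6=-9, -3-7=-10
a = 2: 2--3=5, 2-2=0, 2-6=-4, 2-7=-5
a = 6: 6--3=9, 6-2=4, 6-6=0, 6-7=-1
a = 7: 7--3=10, 7-2=5, 7-6=1, 7-7=0
Collecting distinct values (and noting 0 appears from a-a):
A - A = {-10, -9, -5, -4, -1, 0, 1, 4, 5, 9, 10}
|A - A| = 11

A - A = {-10, -9, -5, -4, -1, 0, 1, 4, 5, 9, 10}


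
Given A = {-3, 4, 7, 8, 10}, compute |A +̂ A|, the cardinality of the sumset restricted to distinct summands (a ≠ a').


Restricted sumset: A +̂ A = {a + a' : a ∈ A, a' ∈ A, a ≠ a'}.
Equivalently, take A + A and drop any sum 2a that is achievable ONLY as a + a for a ∈ A (i.e. sums representable only with equal summands).
Enumerate pairs (a, a') with a < a' (symmetric, so each unordered pair gives one sum; this covers all a ≠ a'):
  -3 + 4 = 1
  -3 + 7 = 4
  -3 + 8 = 5
  -3 + 10 = 7
  4 + 7 = 11
  4 + 8 = 12
  4 + 10 = 14
  7 + 8 = 15
  7 + 10 = 17
  8 + 10 = 18
Collected distinct sums: {1, 4, 5, 7, 11, 12, 14, 15, 17, 18}
|A +̂ A| = 10
(Reference bound: |A +̂ A| ≥ 2|A| - 3 for |A| ≥ 2, with |A| = 5 giving ≥ 7.)

|A +̂ A| = 10


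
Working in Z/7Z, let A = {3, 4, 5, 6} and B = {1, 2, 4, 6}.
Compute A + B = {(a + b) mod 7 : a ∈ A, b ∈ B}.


Work in Z/7Z: reduce every sum a + b modulo 7.
Enumerate all 16 pairs:
a = 3: 3+1=4, 3+2=5, 3+4=0, 3+6=2
a = 4: 4+1=5, 4+2=6, 4+4=1, 4+6=3
a = 5: 5+1=6, 5+2=0, 5+4=2, 5+6=4
a = 6: 6+1=0, 6+2=1, 6+4=3, 6+6=5
Distinct residues collected: {0, 1, 2, 3, 4, 5, 6}
|A + B| = 7 (out of 7 total residues).

A + B = {0, 1, 2, 3, 4, 5, 6}


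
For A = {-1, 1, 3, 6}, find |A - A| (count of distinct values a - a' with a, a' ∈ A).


A - A = {a - a' : a, a' ∈ A}; |A| = 4.
Bounds: 2|A|-1 ≤ |A - A| ≤ |A|² - |A| + 1, i.e. 7 ≤ |A - A| ≤ 13.
Note: 0 ∈ A - A always (from a - a). The set is symmetric: if d ∈ A - A then -d ∈ A - A.
Enumerate nonzero differences d = a - a' with a > a' (then include -d):
Positive differences: {2, 3, 4, 5, 7}
Full difference set: {0} ∪ (positive diffs) ∪ (negative diffs).
|A - A| = 1 + 2·5 = 11 (matches direct enumeration: 11).

|A - A| = 11


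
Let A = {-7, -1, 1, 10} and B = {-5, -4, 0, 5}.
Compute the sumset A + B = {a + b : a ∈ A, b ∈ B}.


A + B = {a + b : a ∈ A, b ∈ B}.
Enumerate all |A|·|B| = 4·4 = 16 pairs (a, b) and collect distinct sums.
a = -7: -7+-5=-12, -7+-4=-11, -7+0=-7, -7+5=-2
a = -1: -1+-5=-6, -1+-4=-5, -1+0=-1, -1+5=4
a = 1: 1+-5=-4, 1+-4=-3, 1+0=1, 1+5=6
a = 10: 10+-5=5, 10+-4=6, 10+0=10, 10+5=15
Collecting distinct sums: A + B = {-12, -11, -7, -6, -5, -4, -3, -2, -1, 1, 4, 5, 6, 10, 15}
|A + B| = 15

A + B = {-12, -11, -7, -6, -5, -4, -3, -2, -1, 1, 4, 5, 6, 10, 15}


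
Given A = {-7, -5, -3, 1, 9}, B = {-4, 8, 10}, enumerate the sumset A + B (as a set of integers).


A + B = {a + b : a ∈ A, b ∈ B}.
Enumerate all |A|·|B| = 5·3 = 15 pairs (a, b) and collect distinct sums.
a = -7: -7+-4=-11, -7+8=1, -7+10=3
a = -5: -5+-4=-9, -5+8=3, -5+10=5
a = -3: -3+-4=-7, -3+8=5, -3+10=7
a = 1: 1+-4=-3, 1+8=9, 1+10=11
a = 9: 9+-4=5, 9+8=17, 9+10=19
Collecting distinct sums: A + B = {-11, -9, -7, -3, 1, 3, 5, 7, 9, 11, 17, 19}
|A + B| = 12

A + B = {-11, -9, -7, -3, 1, 3, 5, 7, 9, 11, 17, 19}


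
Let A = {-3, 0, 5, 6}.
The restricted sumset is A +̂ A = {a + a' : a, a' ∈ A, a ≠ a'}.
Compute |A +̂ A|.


Restricted sumset: A +̂ A = {a + a' : a ∈ A, a' ∈ A, a ≠ a'}.
Equivalently, take A + A and drop any sum 2a that is achievable ONLY as a + a for a ∈ A (i.e. sums representable only with equal summands).
Enumerate pairs (a, a') with a < a' (symmetric, so each unordered pair gives one sum; this covers all a ≠ a'):
  -3 + 0 = -3
  -3 + 5 = 2
  -3 + 6 = 3
  0 + 5 = 5
  0 + 6 = 6
  5 + 6 = 11
Collected distinct sums: {-3, 2, 3, 5, 6, 11}
|A +̂ A| = 6
(Reference bound: |A +̂ A| ≥ 2|A| - 3 for |A| ≥ 2, with |A| = 4 giving ≥ 5.)

|A +̂ A| = 6


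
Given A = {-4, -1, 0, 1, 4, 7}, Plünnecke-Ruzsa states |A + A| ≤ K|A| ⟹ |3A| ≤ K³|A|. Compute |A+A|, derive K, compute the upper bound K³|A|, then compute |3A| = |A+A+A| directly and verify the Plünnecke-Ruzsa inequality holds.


|A| = 6.
Step 1: Compute A + A by enumerating all 36 pairs.
A + A = {-8, -5, -4, -3, -2, -1, 0, 1, 2, 3, 4, 5, 6, 7, 8, 11, 14}, so |A + A| = 17.
Step 2: Doubling constant K = |A + A|/|A| = 17/6 = 17/6 ≈ 2.8333.
Step 3: Plünnecke-Ruzsa gives |3A| ≤ K³·|A| = (2.8333)³ · 6 ≈ 136.4722.
Step 4: Compute 3A = A + A + A directly by enumerating all triples (a,b,c) ∈ A³; |3A| = 28.
Step 5: Check 28 ≤ 136.4722? Yes ✓.

K = 17/6, Plünnecke-Ruzsa bound K³|A| ≈ 136.4722, |3A| = 28, inequality holds.


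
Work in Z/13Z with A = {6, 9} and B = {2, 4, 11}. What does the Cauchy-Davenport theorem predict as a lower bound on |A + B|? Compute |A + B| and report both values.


Cauchy-Davenport: |A + B| ≥ min(p, |A| + |B| - 1) for A, B nonempty in Z/pZ.
|A| = 2, |B| = 3, p = 13.
CD lower bound = min(13, 2 + 3 - 1) = min(13, 4) = 4.
Compute A + B mod 13 directly:
a = 6: 6+2=8, 6+4=10, 6+11=4
a = 9: 9+2=11, 9+4=0, 9+11=7
A + B = {0, 4, 7, 8, 10, 11}, so |A + B| = 6.
Verify: 6 ≥ 4? Yes ✓.

CD lower bound = 4, actual |A + B| = 6.


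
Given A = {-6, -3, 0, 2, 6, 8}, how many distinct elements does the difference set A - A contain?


A - A = {a - a' : a, a' ∈ A}; |A| = 6.
Bounds: 2|A|-1 ≤ |A - A| ≤ |A|² - |A| + 1, i.e. 11 ≤ |A - A| ≤ 31.
Note: 0 ∈ A - A always (from a - a). The set is symmetric: if d ∈ A - A then -d ∈ A - A.
Enumerate nonzero differences d = a - a' with a > a' (then include -d):
Positive differences: {2, 3, 4, 5, 6, 8, 9, 11, 12, 14}
Full difference set: {0} ∪ (positive diffs) ∪ (negative diffs).
|A - A| = 1 + 2·10 = 21 (matches direct enumeration: 21).

|A - A| = 21


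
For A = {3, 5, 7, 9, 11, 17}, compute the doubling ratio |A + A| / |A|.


|A| = 6.
Compute A + A by enumerating all 36 pairs.
A + A = {6, 8, 10, 12, 14, 16, 18, 20, 22, 24, 26, 28, 34}, so |A + A| = 13.
K = |A + A| / |A| = 13/6 (already in lowest terms) ≈ 2.1667.
Reference: AP of size 6 gives K = 11/6 ≈ 1.8333; a fully generic set of size 6 gives K ≈ 3.5000.

|A| = 6, |A + A| = 13, K = 13/6.


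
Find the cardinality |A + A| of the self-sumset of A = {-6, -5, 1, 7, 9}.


A + A = {a + a' : a, a' ∈ A}; |A| = 5.
General bounds: 2|A| - 1 ≤ |A + A| ≤ |A|(|A|+1)/2, i.e. 9 ≤ |A + A| ≤ 15.
Lower bound 2|A|-1 is attained iff A is an arithmetic progression.
Enumerate sums a + a' for a ≤ a' (symmetric, so this suffices):
a = -6: -6+-6=-12, -6+-5=-11, -6+1=-5, -6+7=1, -6+9=3
a = -5: -5+-5=-10, -5+1=-4, -5+7=2, -5+9=4
a = 1: 1+1=2, 1+7=8, 1+9=10
a = 7: 7+7=14, 7+9=16
a = 9: 9+9=18
Distinct sums: {-12, -11, -10, -5, -4, 1, 2, 3, 4, 8, 10, 14, 16, 18}
|A + A| = 14

|A + A| = 14


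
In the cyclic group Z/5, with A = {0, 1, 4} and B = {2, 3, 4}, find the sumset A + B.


Work in Z/5Z: reduce every sum a + b modulo 5.
Enumerate all 9 pairs:
a = 0: 0+2=2, 0+3=3, 0+4=4
a = 1: 1+2=3, 1+3=4, 1+4=0
a = 4: 4+2=1, 4+3=2, 4+4=3
Distinct residues collected: {0, 1, 2, 3, 4}
|A + B| = 5 (out of 5 total residues).

A + B = {0, 1, 2, 3, 4}


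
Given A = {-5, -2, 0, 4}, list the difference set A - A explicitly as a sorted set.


A - A = {a - a' : a, a' ∈ A}.
Compute a - a' for each ordered pair (a, a'):
a = -5: -5--5=0, -5--2=-3, -5-0=-5, -5-4=-9
a = -2: -2--5=3, -2--2=0, -2-0=-2, -2-4=-6
a = 0: 0--5=5, 0--2=2, 0-0=0, 0-4=-4
a = 4: 4--5=9, 4--2=6, 4-0=4, 4-4=0
Collecting distinct values (and noting 0 appears from a-a):
A - A = {-9, -6, -5, -4, -3, -2, 0, 2, 3, 4, 5, 6, 9}
|A - A| = 13

A - A = {-9, -6, -5, -4, -3, -2, 0, 2, 3, 4, 5, 6, 9}


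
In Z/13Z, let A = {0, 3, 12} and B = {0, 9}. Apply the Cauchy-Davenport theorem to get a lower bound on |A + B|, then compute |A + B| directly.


Cauchy-Davenport: |A + B| ≥ min(p, |A| + |B| - 1) for A, B nonempty in Z/pZ.
|A| = 3, |B| = 2, p = 13.
CD lower bound = min(13, 3 + 2 - 1) = min(13, 4) = 4.
Compute A + B mod 13 directly:
a = 0: 0+0=0, 0+9=9
a = 3: 3+0=3, 3+9=12
a = 12: 12+0=12, 12+9=8
A + B = {0, 3, 8, 9, 12}, so |A + B| = 5.
Verify: 5 ≥ 4? Yes ✓.

CD lower bound = 4, actual |A + B| = 5.


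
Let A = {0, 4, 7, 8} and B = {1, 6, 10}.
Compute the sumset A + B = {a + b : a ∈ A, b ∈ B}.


A + B = {a + b : a ∈ A, b ∈ B}.
Enumerate all |A|·|B| = 4·3 = 12 pairs (a, b) and collect distinct sums.
a = 0: 0+1=1, 0+6=6, 0+10=10
a = 4: 4+1=5, 4+6=10, 4+10=14
a = 7: 7+1=8, 7+6=13, 7+10=17
a = 8: 8+1=9, 8+6=14, 8+10=18
Collecting distinct sums: A + B = {1, 5, 6, 8, 9, 10, 13, 14, 17, 18}
|A + B| = 10

A + B = {1, 5, 6, 8, 9, 10, 13, 14, 17, 18}


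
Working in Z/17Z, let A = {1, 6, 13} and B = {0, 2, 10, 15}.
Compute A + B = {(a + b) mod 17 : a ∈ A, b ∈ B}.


Work in Z/17Z: reduce every sum a + b modulo 17.
Enumerate all 12 pairs:
a = 1: 1+0=1, 1+2=3, 1+10=11, 1+15=16
a = 6: 6+0=6, 6+2=8, 6+10=16, 6+15=4
a = 13: 13+0=13, 13+2=15, 13+10=6, 13+15=11
Distinct residues collected: {1, 3, 4, 6, 8, 11, 13, 15, 16}
|A + B| = 9 (out of 17 total residues).

A + B = {1, 3, 4, 6, 8, 11, 13, 15, 16}


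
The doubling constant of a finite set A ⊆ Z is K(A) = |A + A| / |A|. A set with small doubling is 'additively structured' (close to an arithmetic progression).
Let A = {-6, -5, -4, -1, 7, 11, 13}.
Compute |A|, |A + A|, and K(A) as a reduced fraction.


|A| = 7.
Compute A + A by enumerating all 49 pairs.
A + A = {-12, -11, -10, -9, -8, -7, -6, -5, -2, 1, 2, 3, 5, 6, 7, 8, 9, 10, 12, 14, 18, 20, 22, 24, 26}, so |A + A| = 25.
K = |A + A| / |A| = 25/7 (already in lowest terms) ≈ 3.5714.
Reference: AP of size 7 gives K = 13/7 ≈ 1.8571; a fully generic set of size 7 gives K ≈ 4.0000.

|A| = 7, |A + A| = 25, K = 25/7.


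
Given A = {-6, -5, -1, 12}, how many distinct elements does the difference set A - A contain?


A - A = {a - a' : a, a' ∈ A}; |A| = 4.
Bounds: 2|A|-1 ≤ |A - A| ≤ |A|² - |A| + 1, i.e. 7 ≤ |A - A| ≤ 13.
Note: 0 ∈ A - A always (from a - a). The set is symmetric: if d ∈ A - A then -d ∈ A - A.
Enumerate nonzero differences d = a - a' with a > a' (then include -d):
Positive differences: {1, 4, 5, 13, 17, 18}
Full difference set: {0} ∪ (positive diffs) ∪ (negative diffs).
|A - A| = 1 + 2·6 = 13 (matches direct enumeration: 13).

|A - A| = 13


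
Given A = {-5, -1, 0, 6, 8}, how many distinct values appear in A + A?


A + A = {a + a' : a, a' ∈ A}; |A| = 5.
General bounds: 2|A| - 1 ≤ |A + A| ≤ |A|(|A|+1)/2, i.e. 9 ≤ |A + A| ≤ 15.
Lower bound 2|A|-1 is attained iff A is an arithmetic progression.
Enumerate sums a + a' for a ≤ a' (symmetric, so this suffices):
a = -5: -5+-5=-10, -5+-1=-6, -5+0=-5, -5+6=1, -5+8=3
a = -1: -1+-1=-2, -1+0=-1, -1+6=5, -1+8=7
a = 0: 0+0=0, 0+6=6, 0+8=8
a = 6: 6+6=12, 6+8=14
a = 8: 8+8=16
Distinct sums: {-10, -6, -5, -2, -1, 0, 1, 3, 5, 6, 7, 8, 12, 14, 16}
|A + A| = 15

|A + A| = 15


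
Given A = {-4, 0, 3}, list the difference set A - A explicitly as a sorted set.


A - A = {a - a' : a, a' ∈ A}.
Compute a - a' for each ordered pair (a, a'):
a = -4: -4--4=0, -4-0=-4, -4-3=-7
a = 0: 0--4=4, 0-0=0, 0-3=-3
a = 3: 3--4=7, 3-0=3, 3-3=0
Collecting distinct values (and noting 0 appears from a-a):
A - A = {-7, -4, -3, 0, 3, 4, 7}
|A - A| = 7

A - A = {-7, -4, -3, 0, 3, 4, 7}


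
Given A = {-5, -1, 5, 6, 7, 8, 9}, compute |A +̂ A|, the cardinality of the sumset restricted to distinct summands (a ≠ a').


Restricted sumset: A +̂ A = {a + a' : a ∈ A, a' ∈ A, a ≠ a'}.
Equivalently, take A + A and drop any sum 2a that is achievable ONLY as a + a for a ∈ A (i.e. sums representable only with equal summands).
Enumerate pairs (a, a') with a < a' (symmetric, so each unordered pair gives one sum; this covers all a ≠ a'):
  -5 + -1 = -6
  -5 + 5 = 0
  -5 + 6 = 1
  -5 + 7 = 2
  -5 + 8 = 3
  -5 + 9 = 4
  -1 + 5 = 4
  -1 + 6 = 5
  -1 + 7 = 6
  -1 + 8 = 7
  -1 + 9 = 8
  5 + 6 = 11
  5 + 7 = 12
  5 + 8 = 13
  5 + 9 = 14
  6 + 7 = 13
  6 + 8 = 14
  6 + 9 = 15
  7 + 8 = 15
  7 + 9 = 16
  8 + 9 = 17
Collected distinct sums: {-6, 0, 1, 2, 3, 4, 5, 6, 7, 8, 11, 12, 13, 14, 15, 16, 17}
|A +̂ A| = 17
(Reference bound: |A +̂ A| ≥ 2|A| - 3 for |A| ≥ 2, with |A| = 7 giving ≥ 11.)

|A +̂ A| = 17


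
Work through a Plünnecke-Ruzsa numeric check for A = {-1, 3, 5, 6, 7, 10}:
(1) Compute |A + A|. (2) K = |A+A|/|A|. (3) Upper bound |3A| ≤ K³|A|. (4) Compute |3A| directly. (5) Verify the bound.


|A| = 6.
Step 1: Compute A + A by enumerating all 36 pairs.
A + A = {-2, 2, 4, 5, 6, 8, 9, 10, 11, 12, 13, 14, 15, 16, 17, 20}, so |A + A| = 16.
Step 2: Doubling constant K = |A + A|/|A| = 16/6 = 16/6 ≈ 2.6667.
Step 3: Plünnecke-Ruzsa gives |3A| ≤ K³·|A| = (2.6667)³ · 6 ≈ 113.7778.
Step 4: Compute 3A = A + A + A directly by enumerating all triples (a,b,c) ∈ A³; |3A| = 27.
Step 5: Check 27 ≤ 113.7778? Yes ✓.

K = 16/6, Plünnecke-Ruzsa bound K³|A| ≈ 113.7778, |3A| = 27, inequality holds.


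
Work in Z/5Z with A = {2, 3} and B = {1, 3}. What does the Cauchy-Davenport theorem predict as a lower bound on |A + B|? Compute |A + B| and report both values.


Cauchy-Davenport: |A + B| ≥ min(p, |A| + |B| - 1) for A, B nonempty in Z/pZ.
|A| = 2, |B| = 2, p = 5.
CD lower bound = min(5, 2 + 2 - 1) = min(5, 3) = 3.
Compute A + B mod 5 directly:
a = 2: 2+1=3, 2+3=0
a = 3: 3+1=4, 3+3=1
A + B = {0, 1, 3, 4}, so |A + B| = 4.
Verify: 4 ≥ 3? Yes ✓.

CD lower bound = 3, actual |A + B| = 4.


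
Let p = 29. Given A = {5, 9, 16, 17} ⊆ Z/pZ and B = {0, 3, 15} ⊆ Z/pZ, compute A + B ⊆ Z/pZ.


Work in Z/29Z: reduce every sum a + b modulo 29.
Enumerate all 12 pairs:
a = 5: 5+0=5, 5+3=8, 5+15=20
a = 9: 9+0=9, 9+3=12, 9+15=24
a = 16: 16+0=16, 16+3=19, 16+15=2
a = 17: 17+0=17, 17+3=20, 17+15=3
Distinct residues collected: {2, 3, 5, 8, 9, 12, 16, 17, 19, 20, 24}
|A + B| = 11 (out of 29 total residues).

A + B = {2, 3, 5, 8, 9, 12, 16, 17, 19, 20, 24}


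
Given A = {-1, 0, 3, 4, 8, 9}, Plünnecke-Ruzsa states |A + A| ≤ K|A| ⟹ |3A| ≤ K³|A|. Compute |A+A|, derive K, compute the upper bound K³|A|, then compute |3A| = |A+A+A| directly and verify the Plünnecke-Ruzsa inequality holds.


|A| = 6.
Step 1: Compute A + A by enumerating all 36 pairs.
A + A = {-2, -1, 0, 2, 3, 4, 6, 7, 8, 9, 11, 12, 13, 16, 17, 18}, so |A + A| = 16.
Step 2: Doubling constant K = |A + A|/|A| = 16/6 = 16/6 ≈ 2.6667.
Step 3: Plünnecke-Ruzsa gives |3A| ≤ K³·|A| = (2.6667)³ · 6 ≈ 113.7778.
Step 4: Compute 3A = A + A + A directly by enumerating all triples (a,b,c) ∈ A³; |3A| = 30.
Step 5: Check 30 ≤ 113.7778? Yes ✓.

K = 16/6, Plünnecke-Ruzsa bound K³|A| ≈ 113.7778, |3A| = 30, inequality holds.


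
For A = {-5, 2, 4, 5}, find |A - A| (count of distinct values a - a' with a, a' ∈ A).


A - A = {a - a' : a, a' ∈ A}; |A| = 4.
Bounds: 2|A|-1 ≤ |A - A| ≤ |A|² - |A| + 1, i.e. 7 ≤ |A - A| ≤ 13.
Note: 0 ∈ A - A always (from a - a). The set is symmetric: if d ∈ A - A then -d ∈ A - A.
Enumerate nonzero differences d = a - a' with a > a' (then include -d):
Positive differences: {1, 2, 3, 7, 9, 10}
Full difference set: {0} ∪ (positive diffs) ∪ (negative diffs).
|A - A| = 1 + 2·6 = 13 (matches direct enumeration: 13).

|A - A| = 13


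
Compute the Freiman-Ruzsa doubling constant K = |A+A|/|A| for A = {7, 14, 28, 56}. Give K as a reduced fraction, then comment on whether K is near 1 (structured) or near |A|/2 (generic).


|A| = 4.
Compute A + A by enumerating all 16 pairs.
A + A = {14, 21, 28, 35, 42, 56, 63, 70, 84, 112}, so |A + A| = 10.
K = |A + A| / |A| = 10/4 = 5/2 ≈ 2.5000.
Reference: AP of size 4 gives K = 7/4 ≈ 1.7500; a fully generic set of size 4 gives K ≈ 2.5000.

|A| = 4, |A + A| = 10, K = 10/4 = 5/2.


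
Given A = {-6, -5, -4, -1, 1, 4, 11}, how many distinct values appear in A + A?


A + A = {a + a' : a, a' ∈ A}; |A| = 7.
General bounds: 2|A| - 1 ≤ |A + A| ≤ |A|(|A|+1)/2, i.e. 13 ≤ |A + A| ≤ 28.
Lower bound 2|A|-1 is attained iff A is an arithmetic progression.
Enumerate sums a + a' for a ≤ a' (symmetric, so this suffices):
a = -6: -6+-6=-12, -6+-5=-11, -6+-4=-10, -6+-1=-7, -6+1=-5, -6+4=-2, -6+11=5
a = -5: -5+-5=-10, -5+-4=-9, -5+-1=-6, -5+1=-4, -5+4=-1, -5+11=6
a = -4: -4+-4=-8, -4+-1=-5, -4+1=-3, -4+4=0, -4+11=7
a = -1: -1+-1=-2, -1+1=0, -1+4=3, -1+11=10
a = 1: 1+1=2, 1+4=5, 1+11=12
a = 4: 4+4=8, 4+11=15
a = 11: 11+11=22
Distinct sums: {-12, -11, -10, -9, -8, -7, -6, -5, -4, -3, -2, -1, 0, 2, 3, 5, 6, 7, 8, 10, 12, 15, 22}
|A + A| = 23

|A + A| = 23


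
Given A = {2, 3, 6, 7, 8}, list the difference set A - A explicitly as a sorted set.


A - A = {a - a' : a, a' ∈ A}.
Compute a - a' for each ordered pair (a, a'):
a = 2: 2-2=0, 2-3=-1, 2-6=-4, 2-7=-5, 2-8=-6
a = 3: 3-2=1, 3-3=0, 3-6=-3, 3-7=-4, 3-8=-5
a = 6: 6-2=4, 6-3=3, 6-6=0, 6-7=-1, 6-8=-2
a = 7: 7-2=5, 7-3=4, 7-6=1, 7-7=0, 7-8=-1
a = 8: 8-2=6, 8-3=5, 8-6=2, 8-7=1, 8-8=0
Collecting distinct values (and noting 0 appears from a-a):
A - A = {-6, -5, -4, -3, -2, -1, 0, 1, 2, 3, 4, 5, 6}
|A - A| = 13

A - A = {-6, -5, -4, -3, -2, -1, 0, 1, 2, 3, 4, 5, 6}


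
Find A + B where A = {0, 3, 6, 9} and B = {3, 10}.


A + B = {a + b : a ∈ A, b ∈ B}.
Enumerate all |A|·|B| = 4·2 = 8 pairs (a, b) and collect distinct sums.
a = 0: 0+3=3, 0+10=10
a = 3: 3+3=6, 3+10=13
a = 6: 6+3=9, 6+10=16
a = 9: 9+3=12, 9+10=19
Collecting distinct sums: A + B = {3, 6, 9, 10, 12, 13, 16, 19}
|A + B| = 8

A + B = {3, 6, 9, 10, 12, 13, 16, 19}


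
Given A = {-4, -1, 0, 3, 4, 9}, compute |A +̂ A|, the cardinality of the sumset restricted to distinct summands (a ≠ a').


Restricted sumset: A +̂ A = {a + a' : a ∈ A, a' ∈ A, a ≠ a'}.
Equivalently, take A + A and drop any sum 2a that is achievable ONLY as a + a for a ∈ A (i.e. sums representable only with equal summands).
Enumerate pairs (a, a') with a < a' (symmetric, so each unordered pair gives one sum; this covers all a ≠ a'):
  -4 + -1 = -5
  -4 + 0 = -4
  -4 + 3 = -1
  -4 + 4 = 0
  -4 + 9 = 5
  -1 + 0 = -1
  -1 + 3 = 2
  -1 + 4 = 3
  -1 + 9 = 8
  0 + 3 = 3
  0 + 4 = 4
  0 + 9 = 9
  3 + 4 = 7
  3 + 9 = 12
  4 + 9 = 13
Collected distinct sums: {-5, -4, -1, 0, 2, 3, 4, 5, 7, 8, 9, 12, 13}
|A +̂ A| = 13
(Reference bound: |A +̂ A| ≥ 2|A| - 3 for |A| ≥ 2, with |A| = 6 giving ≥ 9.)

|A +̂ A| = 13


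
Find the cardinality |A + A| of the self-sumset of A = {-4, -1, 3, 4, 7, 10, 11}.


A + A = {a + a' : a, a' ∈ A}; |A| = 7.
General bounds: 2|A| - 1 ≤ |A + A| ≤ |A|(|A|+1)/2, i.e. 13 ≤ |A + A| ≤ 28.
Lower bound 2|A|-1 is attained iff A is an arithmetic progression.
Enumerate sums a + a' for a ≤ a' (symmetric, so this suffices):
a = -4: -4+-4=-8, -4+-1=-5, -4+3=-1, -4+4=0, -4+7=3, -4+10=6, -4+11=7
a = -1: -1+-1=-2, -1+3=2, -1+4=3, -1+7=6, -1+10=9, -1+11=10
a = 3: 3+3=6, 3+4=7, 3+7=10, 3+10=13, 3+11=14
a = 4: 4+4=8, 4+7=11, 4+10=14, 4+11=15
a = 7: 7+7=14, 7+10=17, 7+11=18
a = 10: 10+10=20, 10+11=21
a = 11: 11+11=22
Distinct sums: {-8, -5, -2, -1, 0, 2, 3, 6, 7, 8, 9, 10, 11, 13, 14, 15, 17, 18, 20, 21, 22}
|A + A| = 21

|A + A| = 21


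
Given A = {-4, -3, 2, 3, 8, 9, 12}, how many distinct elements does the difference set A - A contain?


A - A = {a - a' : a, a' ∈ A}; |A| = 7.
Bounds: 2|A|-1 ≤ |A - A| ≤ |A|² - |A| + 1, i.e. 13 ≤ |A - A| ≤ 43.
Note: 0 ∈ A - A always (from a - a). The set is symmetric: if d ∈ A - A then -d ∈ A - A.
Enumerate nonzero differences d = a - a' with a > a' (then include -d):
Positive differences: {1, 3, 4, 5, 6, 7, 9, 10, 11, 12, 13, 15, 16}
Full difference set: {0} ∪ (positive diffs) ∪ (negative diffs).
|A - A| = 1 + 2·13 = 27 (matches direct enumeration: 27).

|A - A| = 27


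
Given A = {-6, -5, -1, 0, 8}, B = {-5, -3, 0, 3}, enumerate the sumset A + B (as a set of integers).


A + B = {a + b : a ∈ A, b ∈ B}.
Enumerate all |A|·|B| = 5·4 = 20 pairs (a, b) and collect distinct sums.
a = -6: -6+-5=-11, -6+-3=-9, -6+0=-6, -6+3=-3
a = -5: -5+-5=-10, -5+-3=-8, -5+0=-5, -5+3=-2
a = -1: -1+-5=-6, -1+-3=-4, -1+0=-1, -1+3=2
a = 0: 0+-5=-5, 0+-3=-3, 0+0=0, 0+3=3
a = 8: 8+-5=3, 8+-3=5, 8+0=8, 8+3=11
Collecting distinct sums: A + B = {-11, -10, -9, -8, -6, -5, -4, -3, -2, -1, 0, 2, 3, 5, 8, 11}
|A + B| = 16

A + B = {-11, -10, -9, -8, -6, -5, -4, -3, -2, -1, 0, 2, 3, 5, 8, 11}


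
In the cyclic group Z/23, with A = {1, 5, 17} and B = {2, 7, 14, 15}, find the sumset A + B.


Work in Z/23Z: reduce every sum a + b modulo 23.
Enumerate all 12 pairs:
a = 1: 1+2=3, 1+7=8, 1+14=15, 1+15=16
a = 5: 5+2=7, 5+7=12, 5+14=19, 5+15=20
a = 17: 17+2=19, 17+7=1, 17+14=8, 17+15=9
Distinct residues collected: {1, 3, 7, 8, 9, 12, 15, 16, 19, 20}
|A + B| = 10 (out of 23 total residues).

A + B = {1, 3, 7, 8, 9, 12, 15, 16, 19, 20}


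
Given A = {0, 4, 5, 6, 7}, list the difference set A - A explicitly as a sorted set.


A - A = {a - a' : a, a' ∈ A}.
Compute a - a' for each ordered pair (a, a'):
a = 0: 0-0=0, 0-4=-4, 0-5=-5, 0-6=-6, 0-7=-7
a = 4: 4-0=4, 4-4=0, 4-5=-1, 4-6=-2, 4-7=-3
a = 5: 5-0=5, 5-4=1, 5-5=0, 5-6=-1, 5-7=-2
a = 6: 6-0=6, 6-4=2, 6-5=1, 6-6=0, 6-7=-1
a = 7: 7-0=7, 7-4=3, 7-5=2, 7-6=1, 7-7=0
Collecting distinct values (and noting 0 appears from a-a):
A - A = {-7, -6, -5, -4, -3, -2, -1, 0, 1, 2, 3, 4, 5, 6, 7}
|A - A| = 15

A - A = {-7, -6, -5, -4, -3, -2, -1, 0, 1, 2, 3, 4, 5, 6, 7}


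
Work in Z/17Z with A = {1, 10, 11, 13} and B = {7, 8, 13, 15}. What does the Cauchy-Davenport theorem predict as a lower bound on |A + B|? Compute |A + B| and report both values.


Cauchy-Davenport: |A + B| ≥ min(p, |A| + |B| - 1) for A, B nonempty in Z/pZ.
|A| = 4, |B| = 4, p = 17.
CD lower bound = min(17, 4 + 4 - 1) = min(17, 7) = 7.
Compute A + B mod 17 directly:
a = 1: 1+7=8, 1+8=9, 1+13=14, 1+15=16
a = 10: 10+7=0, 10+8=1, 10+13=6, 10+15=8
a = 11: 11+7=1, 11+8=2, 11+13=7, 11+15=9
a = 13: 13+7=3, 13+8=4, 13+13=9, 13+15=11
A + B = {0, 1, 2, 3, 4, 6, 7, 8, 9, 11, 14, 16}, so |A + B| = 12.
Verify: 12 ≥ 7? Yes ✓.

CD lower bound = 7, actual |A + B| = 12.


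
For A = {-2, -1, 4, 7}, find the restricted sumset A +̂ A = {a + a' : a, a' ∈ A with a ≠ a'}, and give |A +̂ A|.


Restricted sumset: A +̂ A = {a + a' : a ∈ A, a' ∈ A, a ≠ a'}.
Equivalently, take A + A and drop any sum 2a that is achievable ONLY as a + a for a ∈ A (i.e. sums representable only with equal summands).
Enumerate pairs (a, a') with a < a' (symmetric, so each unordered pair gives one sum; this covers all a ≠ a'):
  -2 + -1 = -3
  -2 + 4 = 2
  -2 + 7 = 5
  -1 + 4 = 3
  -1 + 7 = 6
  4 + 7 = 11
Collected distinct sums: {-3, 2, 3, 5, 6, 11}
|A +̂ A| = 6
(Reference bound: |A +̂ A| ≥ 2|A| - 3 for |A| ≥ 2, with |A| = 4 giving ≥ 5.)

|A +̂ A| = 6


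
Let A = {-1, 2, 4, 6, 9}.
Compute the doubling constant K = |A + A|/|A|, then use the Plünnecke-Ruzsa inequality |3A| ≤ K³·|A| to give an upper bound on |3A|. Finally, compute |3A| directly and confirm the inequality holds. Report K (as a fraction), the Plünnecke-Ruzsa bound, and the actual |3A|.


|A| = 5.
Step 1: Compute A + A by enumerating all 25 pairs.
A + A = {-2, 1, 3, 4, 5, 6, 8, 10, 11, 12, 13, 15, 18}, so |A + A| = 13.
Step 2: Doubling constant K = |A + A|/|A| = 13/5 = 13/5 ≈ 2.6000.
Step 3: Plünnecke-Ruzsa gives |3A| ≤ K³·|A| = (2.6000)³ · 5 ≈ 87.8800.
Step 4: Compute 3A = A + A + A directly by enumerating all triples (a,b,c) ∈ A³; |3A| = 25.
Step 5: Check 25 ≤ 87.8800? Yes ✓.

K = 13/5, Plünnecke-Ruzsa bound K³|A| ≈ 87.8800, |3A| = 25, inequality holds.


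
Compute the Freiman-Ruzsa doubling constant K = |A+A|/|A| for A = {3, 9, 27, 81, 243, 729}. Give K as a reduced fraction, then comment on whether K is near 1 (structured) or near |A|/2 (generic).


|A| = 6.
Compute A + A by enumerating all 36 pairs.
A + A = {6, 12, 18, 30, 36, 54, 84, 90, 108, 162, 246, 252, 270, 324, 486, 732, 738, 756, 810, 972, 1458}, so |A + A| = 21.
K = |A + A| / |A| = 21/6 = 7/2 ≈ 3.5000.
Reference: AP of size 6 gives K = 11/6 ≈ 1.8333; a fully generic set of size 6 gives K ≈ 3.5000.

|A| = 6, |A + A| = 21, K = 21/6 = 7/2.


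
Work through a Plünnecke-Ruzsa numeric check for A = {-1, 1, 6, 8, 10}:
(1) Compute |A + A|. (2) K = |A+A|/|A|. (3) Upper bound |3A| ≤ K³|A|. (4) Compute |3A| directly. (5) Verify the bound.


|A| = 5.
Step 1: Compute A + A by enumerating all 25 pairs.
A + A = {-2, 0, 2, 5, 7, 9, 11, 12, 14, 16, 18, 20}, so |A + A| = 12.
Step 2: Doubling constant K = |A + A|/|A| = 12/5 = 12/5 ≈ 2.4000.
Step 3: Plünnecke-Ruzsa gives |3A| ≤ K³·|A| = (2.4000)³ · 5 ≈ 69.1200.
Step 4: Compute 3A = A + A + A directly by enumerating all triples (a,b,c) ∈ A³; |3A| = 22.
Step 5: Check 22 ≤ 69.1200? Yes ✓.

K = 12/5, Plünnecke-Ruzsa bound K³|A| ≈ 69.1200, |3A| = 22, inequality holds.


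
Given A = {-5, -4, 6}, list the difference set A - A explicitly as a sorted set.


A - A = {a - a' : a, a' ∈ A}.
Compute a - a' for each ordered pair (a, a'):
a = -5: -5--5=0, -5--4=-1, -5-6=-11
a = -4: -4--5=1, -4--4=0, -4-6=-10
a = 6: 6--5=11, 6--4=10, 6-6=0
Collecting distinct values (and noting 0 appears from a-a):
A - A = {-11, -10, -1, 0, 1, 10, 11}
|A - A| = 7

A - A = {-11, -10, -1, 0, 1, 10, 11}


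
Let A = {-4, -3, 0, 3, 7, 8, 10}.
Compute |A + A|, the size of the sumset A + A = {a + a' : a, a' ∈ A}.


A + A = {a + a' : a, a' ∈ A}; |A| = 7.
General bounds: 2|A| - 1 ≤ |A + A| ≤ |A|(|A|+1)/2, i.e. 13 ≤ |A + A| ≤ 28.
Lower bound 2|A|-1 is attained iff A is an arithmetic progression.
Enumerate sums a + a' for a ≤ a' (symmetric, so this suffices):
a = -4: -4+-4=-8, -4+-3=-7, -4+0=-4, -4+3=-1, -4+7=3, -4+8=4, -4+10=6
a = -3: -3+-3=-6, -3+0=-3, -3+3=0, -3+7=4, -3+8=5, -3+10=7
a = 0: 0+0=0, 0+3=3, 0+7=7, 0+8=8, 0+10=10
a = 3: 3+3=6, 3+7=10, 3+8=11, 3+10=13
a = 7: 7+7=14, 7+8=15, 7+10=17
a = 8: 8+8=16, 8+10=18
a = 10: 10+10=20
Distinct sums: {-8, -7, -6, -4, -3, -1, 0, 3, 4, 5, 6, 7, 8, 10, 11, 13, 14, 15, 16, 17, 18, 20}
|A + A| = 22

|A + A| = 22


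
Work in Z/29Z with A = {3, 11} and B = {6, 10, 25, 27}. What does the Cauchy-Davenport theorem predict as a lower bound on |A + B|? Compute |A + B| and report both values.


Cauchy-Davenport: |A + B| ≥ min(p, |A| + |B| - 1) for A, B nonempty in Z/pZ.
|A| = 2, |B| = 4, p = 29.
CD lower bound = min(29, 2 + 4 - 1) = min(29, 5) = 5.
Compute A + B mod 29 directly:
a = 3: 3+6=9, 3+10=13, 3+25=28, 3+27=1
a = 11: 11+6=17, 11+10=21, 11+25=7, 11+27=9
A + B = {1, 7, 9, 13, 17, 21, 28}, so |A + B| = 7.
Verify: 7 ≥ 5? Yes ✓.

CD lower bound = 5, actual |A + B| = 7.


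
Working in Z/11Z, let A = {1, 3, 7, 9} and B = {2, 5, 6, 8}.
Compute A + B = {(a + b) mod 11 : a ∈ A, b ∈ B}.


Work in Z/11Z: reduce every sum a + b modulo 11.
Enumerate all 16 pairs:
a = 1: 1+2=3, 1+5=6, 1+6=7, 1+8=9
a = 3: 3+2=5, 3+5=8, 3+6=9, 3+8=0
a = 7: 7+2=9, 7+5=1, 7+6=2, 7+8=4
a = 9: 9+2=0, 9+5=3, 9+6=4, 9+8=6
Distinct residues collected: {0, 1, 2, 3, 4, 5, 6, 7, 8, 9}
|A + B| = 10 (out of 11 total residues).

A + B = {0, 1, 2, 3, 4, 5, 6, 7, 8, 9}


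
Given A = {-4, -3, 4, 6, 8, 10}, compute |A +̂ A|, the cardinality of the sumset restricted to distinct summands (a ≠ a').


Restricted sumset: A +̂ A = {a + a' : a ∈ A, a' ∈ A, a ≠ a'}.
Equivalently, take A + A and drop any sum 2a that is achievable ONLY as a + a for a ∈ A (i.e. sums representable only with equal summands).
Enumerate pairs (a, a') with a < a' (symmetric, so each unordered pair gives one sum; this covers all a ≠ a'):
  -4 + -3 = -7
  -4 + 4 = 0
  -4 + 6 = 2
  -4 + 8 = 4
  -4 + 10 = 6
  -3 + 4 = 1
  -3 + 6 = 3
  -3 + 8 = 5
  -3 + 10 = 7
  4 + 6 = 10
  4 + 8 = 12
  4 + 10 = 14
  6 + 8 = 14
  6 + 10 = 16
  8 + 10 = 18
Collected distinct sums: {-7, 0, 1, 2, 3, 4, 5, 6, 7, 10, 12, 14, 16, 18}
|A +̂ A| = 14
(Reference bound: |A +̂ A| ≥ 2|A| - 3 for |A| ≥ 2, with |A| = 6 giving ≥ 9.)

|A +̂ A| = 14


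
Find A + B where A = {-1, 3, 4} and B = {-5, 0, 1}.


A + B = {a + b : a ∈ A, b ∈ B}.
Enumerate all |A|·|B| = 3·3 = 9 pairs (a, b) and collect distinct sums.
a = -1: -1+-5=-6, -1+0=-1, -1+1=0
a = 3: 3+-5=-2, 3+0=3, 3+1=4
a = 4: 4+-5=-1, 4+0=4, 4+1=5
Collecting distinct sums: A + B = {-6, -2, -1, 0, 3, 4, 5}
|A + B| = 7

A + B = {-6, -2, -1, 0, 3, 4, 5}


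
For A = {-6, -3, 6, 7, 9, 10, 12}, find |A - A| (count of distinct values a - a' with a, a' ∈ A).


A - A = {a - a' : a, a' ∈ A}; |A| = 7.
Bounds: 2|A|-1 ≤ |A - A| ≤ |A|² - |A| + 1, i.e. 13 ≤ |A - A| ≤ 43.
Note: 0 ∈ A - A always (from a - a). The set is symmetric: if d ∈ A - A then -d ∈ A - A.
Enumerate nonzero differences d = a - a' with a > a' (then include -d):
Positive differences: {1, 2, 3, 4, 5, 6, 9, 10, 12, 13, 15, 16, 18}
Full difference set: {0} ∪ (positive diffs) ∪ (negative diffs).
|A - A| = 1 + 2·13 = 27 (matches direct enumeration: 27).

|A - A| = 27


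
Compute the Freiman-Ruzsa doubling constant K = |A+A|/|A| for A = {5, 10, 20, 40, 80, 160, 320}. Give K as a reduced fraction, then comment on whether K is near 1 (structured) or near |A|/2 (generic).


|A| = 7.
Compute A + A by enumerating all 49 pairs.
A + A = {10, 15, 20, 25, 30, 40, 45, 50, 60, 80, 85, 90, 100, 120, 160, 165, 170, 180, 200, 240, 320, 325, 330, 340, 360, 400, 480, 640}, so |A + A| = 28.
K = |A + A| / |A| = 28/7 = 4/1 ≈ 4.0000.
Reference: AP of size 7 gives K = 13/7 ≈ 1.8571; a fully generic set of size 7 gives K ≈ 4.0000.

|A| = 7, |A + A| = 28, K = 28/7 = 4/1.


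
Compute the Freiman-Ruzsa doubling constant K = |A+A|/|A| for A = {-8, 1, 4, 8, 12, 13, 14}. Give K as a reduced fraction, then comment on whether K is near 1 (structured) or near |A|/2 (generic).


|A| = 7.
Compute A + A by enumerating all 49 pairs.
A + A = {-16, -7, -4, 0, 2, 4, 5, 6, 8, 9, 12, 13, 14, 15, 16, 17, 18, 20, 21, 22, 24, 25, 26, 27, 28}, so |A + A| = 25.
K = |A + A| / |A| = 25/7 (already in lowest terms) ≈ 3.5714.
Reference: AP of size 7 gives K = 13/7 ≈ 1.8571; a fully generic set of size 7 gives K ≈ 4.0000.

|A| = 7, |A + A| = 25, K = 25/7.


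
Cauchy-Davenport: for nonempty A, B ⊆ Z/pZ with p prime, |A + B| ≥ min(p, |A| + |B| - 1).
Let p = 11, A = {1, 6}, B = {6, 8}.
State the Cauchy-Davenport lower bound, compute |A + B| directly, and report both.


Cauchy-Davenport: |A + B| ≥ min(p, |A| + |B| - 1) for A, B nonempty in Z/pZ.
|A| = 2, |B| = 2, p = 11.
CD lower bound = min(11, 2 + 2 - 1) = min(11, 3) = 3.
Compute A + B mod 11 directly:
a = 1: 1+6=7, 1+8=9
a = 6: 6+6=1, 6+8=3
A + B = {1, 3, 7, 9}, so |A + B| = 4.
Verify: 4 ≥ 3? Yes ✓.

CD lower bound = 3, actual |A + B| = 4.


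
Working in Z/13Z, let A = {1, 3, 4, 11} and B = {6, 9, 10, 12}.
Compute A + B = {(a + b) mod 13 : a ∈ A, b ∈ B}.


Work in Z/13Z: reduce every sum a + b modulo 13.
Enumerate all 16 pairs:
a = 1: 1+6=7, 1+9=10, 1+10=11, 1+12=0
a = 3: 3+6=9, 3+9=12, 3+10=0, 3+12=2
a = 4: 4+6=10, 4+9=0, 4+10=1, 4+12=3
a = 11: 11+6=4, 11+9=7, 11+10=8, 11+12=10
Distinct residues collected: {0, 1, 2, 3, 4, 7, 8, 9, 10, 11, 12}
|A + B| = 11 (out of 13 total residues).

A + B = {0, 1, 2, 3, 4, 7, 8, 9, 10, 11, 12}


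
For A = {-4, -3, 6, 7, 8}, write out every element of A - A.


A - A = {a - a' : a, a' ∈ A}.
Compute a - a' for each ordered pair (a, a'):
a = -4: -4--4=0, -4--3=-1, -4-6=-10, -4-7=-11, -4-8=-12
a = -3: -3--4=1, -3--3=0, -3-6=-9, -3-7=-10, -3-8=-11
a = 6: 6--4=10, 6--3=9, 6-6=0, 6-7=-1, 6-8=-2
a = 7: 7--4=11, 7--3=10, 7-6=1, 7-7=0, 7-8=-1
a = 8: 8--4=12, 8--3=11, 8-6=2, 8-7=1, 8-8=0
Collecting distinct values (and noting 0 appears from a-a):
A - A = {-12, -11, -10, -9, -2, -1, 0, 1, 2, 9, 10, 11, 12}
|A - A| = 13

A - A = {-12, -11, -10, -9, -2, -1, 0, 1, 2, 9, 10, 11, 12}


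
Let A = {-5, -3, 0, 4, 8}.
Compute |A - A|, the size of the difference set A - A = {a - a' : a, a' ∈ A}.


A - A = {a - a' : a, a' ∈ A}; |A| = 5.
Bounds: 2|A|-1 ≤ |A - A| ≤ |A|² - |A| + 1, i.e. 9 ≤ |A - A| ≤ 21.
Note: 0 ∈ A - A always (from a - a). The set is symmetric: if d ∈ A - A then -d ∈ A - A.
Enumerate nonzero differences d = a - a' with a > a' (then include -d):
Positive differences: {2, 3, 4, 5, 7, 8, 9, 11, 13}
Full difference set: {0} ∪ (positive diffs) ∪ (negative diffs).
|A - A| = 1 + 2·9 = 19 (matches direct enumeration: 19).

|A - A| = 19


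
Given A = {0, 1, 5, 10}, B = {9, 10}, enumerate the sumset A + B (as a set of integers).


A + B = {a + b : a ∈ A, b ∈ B}.
Enumerate all |A|·|B| = 4·2 = 8 pairs (a, b) and collect distinct sums.
a = 0: 0+9=9, 0+10=10
a = 1: 1+9=10, 1+10=11
a = 5: 5+9=14, 5+10=15
a = 10: 10+9=19, 10+10=20
Collecting distinct sums: A + B = {9, 10, 11, 14, 15, 19, 20}
|A + B| = 7

A + B = {9, 10, 11, 14, 15, 19, 20}


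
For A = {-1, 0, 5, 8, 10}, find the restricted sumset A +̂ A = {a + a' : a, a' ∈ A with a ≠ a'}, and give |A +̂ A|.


Restricted sumset: A +̂ A = {a + a' : a ∈ A, a' ∈ A, a ≠ a'}.
Equivalently, take A + A and drop any sum 2a that is achievable ONLY as a + a for a ∈ A (i.e. sums representable only with equal summands).
Enumerate pairs (a, a') with a < a' (symmetric, so each unordered pair gives one sum; this covers all a ≠ a'):
  -1 + 0 = -1
  -1 + 5 = 4
  -1 + 8 = 7
  -1 + 10 = 9
  0 + 5 = 5
  0 + 8 = 8
  0 + 10 = 10
  5 + 8 = 13
  5 + 10 = 15
  8 + 10 = 18
Collected distinct sums: {-1, 4, 5, 7, 8, 9, 10, 13, 15, 18}
|A +̂ A| = 10
(Reference bound: |A +̂ A| ≥ 2|A| - 3 for |A| ≥ 2, with |A| = 5 giving ≥ 7.)

|A +̂ A| = 10
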